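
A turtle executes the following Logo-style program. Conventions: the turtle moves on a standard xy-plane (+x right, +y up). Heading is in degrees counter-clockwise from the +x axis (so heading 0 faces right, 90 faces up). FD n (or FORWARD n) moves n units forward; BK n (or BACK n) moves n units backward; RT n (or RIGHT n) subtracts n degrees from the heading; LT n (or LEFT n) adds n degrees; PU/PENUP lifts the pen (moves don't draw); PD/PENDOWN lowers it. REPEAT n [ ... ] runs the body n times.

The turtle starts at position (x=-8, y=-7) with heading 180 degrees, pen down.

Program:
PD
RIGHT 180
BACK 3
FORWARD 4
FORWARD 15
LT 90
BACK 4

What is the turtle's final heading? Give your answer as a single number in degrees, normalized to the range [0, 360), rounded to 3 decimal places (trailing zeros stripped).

Executing turtle program step by step:
Start: pos=(-8,-7), heading=180, pen down
PD: pen down
RT 180: heading 180 -> 0
BK 3: (-8,-7) -> (-11,-7) [heading=0, draw]
FD 4: (-11,-7) -> (-7,-7) [heading=0, draw]
FD 15: (-7,-7) -> (8,-7) [heading=0, draw]
LT 90: heading 0 -> 90
BK 4: (8,-7) -> (8,-11) [heading=90, draw]
Final: pos=(8,-11), heading=90, 4 segment(s) drawn

Answer: 90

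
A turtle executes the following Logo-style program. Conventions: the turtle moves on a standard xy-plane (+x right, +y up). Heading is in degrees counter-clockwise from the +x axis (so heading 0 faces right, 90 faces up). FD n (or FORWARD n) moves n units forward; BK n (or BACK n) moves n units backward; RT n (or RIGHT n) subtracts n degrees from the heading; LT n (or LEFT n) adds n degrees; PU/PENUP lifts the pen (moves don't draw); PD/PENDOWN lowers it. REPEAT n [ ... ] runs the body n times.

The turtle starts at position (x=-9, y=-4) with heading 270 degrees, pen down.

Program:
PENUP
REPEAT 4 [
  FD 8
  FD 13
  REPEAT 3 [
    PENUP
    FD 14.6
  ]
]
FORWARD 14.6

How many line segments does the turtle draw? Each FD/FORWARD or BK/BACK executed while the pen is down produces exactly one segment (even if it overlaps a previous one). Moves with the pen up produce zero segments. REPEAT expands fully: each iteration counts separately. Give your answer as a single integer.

Answer: 0

Derivation:
Executing turtle program step by step:
Start: pos=(-9,-4), heading=270, pen down
PU: pen up
REPEAT 4 [
  -- iteration 1/4 --
  FD 8: (-9,-4) -> (-9,-12) [heading=270, move]
  FD 13: (-9,-12) -> (-9,-25) [heading=270, move]
  REPEAT 3 [
    -- iteration 1/3 --
    PU: pen up
    FD 14.6: (-9,-25) -> (-9,-39.6) [heading=270, move]
    -- iteration 2/3 --
    PU: pen up
    FD 14.6: (-9,-39.6) -> (-9,-54.2) [heading=270, move]
    -- iteration 3/3 --
    PU: pen up
    FD 14.6: (-9,-54.2) -> (-9,-68.8) [heading=270, move]
  ]
  -- iteration 2/4 --
  FD 8: (-9,-68.8) -> (-9,-76.8) [heading=270, move]
  FD 13: (-9,-76.8) -> (-9,-89.8) [heading=270, move]
  REPEAT 3 [
    -- iteration 1/3 --
    PU: pen up
    FD 14.6: (-9,-89.8) -> (-9,-104.4) [heading=270, move]
    -- iteration 2/3 --
    PU: pen up
    FD 14.6: (-9,-104.4) -> (-9,-119) [heading=270, move]
    -- iteration 3/3 --
    PU: pen up
    FD 14.6: (-9,-119) -> (-9,-133.6) [heading=270, move]
  ]
  -- iteration 3/4 --
  FD 8: (-9,-133.6) -> (-9,-141.6) [heading=270, move]
  FD 13: (-9,-141.6) -> (-9,-154.6) [heading=270, move]
  REPEAT 3 [
    -- iteration 1/3 --
    PU: pen up
    FD 14.6: (-9,-154.6) -> (-9,-169.2) [heading=270, move]
    -- iteration 2/3 --
    PU: pen up
    FD 14.6: (-9,-169.2) -> (-9,-183.8) [heading=270, move]
    -- iteration 3/3 --
    PU: pen up
    FD 14.6: (-9,-183.8) -> (-9,-198.4) [heading=270, move]
  ]
  -- iteration 4/4 --
  FD 8: (-9,-198.4) -> (-9,-206.4) [heading=270, move]
  FD 13: (-9,-206.4) -> (-9,-219.4) [heading=270, move]
  REPEAT 3 [
    -- iteration 1/3 --
    PU: pen up
    FD 14.6: (-9,-219.4) -> (-9,-234) [heading=270, move]
    -- iteration 2/3 --
    PU: pen up
    FD 14.6: (-9,-234) -> (-9,-248.6) [heading=270, move]
    -- iteration 3/3 --
    PU: pen up
    FD 14.6: (-9,-248.6) -> (-9,-263.2) [heading=270, move]
  ]
]
FD 14.6: (-9,-263.2) -> (-9,-277.8) [heading=270, move]
Final: pos=(-9,-277.8), heading=270, 0 segment(s) drawn
Segments drawn: 0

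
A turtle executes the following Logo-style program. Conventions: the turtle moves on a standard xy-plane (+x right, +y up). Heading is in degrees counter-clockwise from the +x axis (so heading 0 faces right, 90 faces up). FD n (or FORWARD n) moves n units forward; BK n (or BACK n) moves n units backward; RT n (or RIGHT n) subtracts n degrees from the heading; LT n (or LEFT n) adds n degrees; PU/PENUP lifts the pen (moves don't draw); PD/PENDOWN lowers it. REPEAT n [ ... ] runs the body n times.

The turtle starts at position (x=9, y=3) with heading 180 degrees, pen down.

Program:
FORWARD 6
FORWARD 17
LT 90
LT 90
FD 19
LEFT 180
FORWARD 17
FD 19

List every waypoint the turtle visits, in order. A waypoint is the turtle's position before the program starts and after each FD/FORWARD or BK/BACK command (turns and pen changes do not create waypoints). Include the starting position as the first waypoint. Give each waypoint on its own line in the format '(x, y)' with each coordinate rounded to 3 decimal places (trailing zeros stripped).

Answer: (9, 3)
(3, 3)
(-14, 3)
(5, 3)
(-12, 3)
(-31, 3)

Derivation:
Executing turtle program step by step:
Start: pos=(9,3), heading=180, pen down
FD 6: (9,3) -> (3,3) [heading=180, draw]
FD 17: (3,3) -> (-14,3) [heading=180, draw]
LT 90: heading 180 -> 270
LT 90: heading 270 -> 0
FD 19: (-14,3) -> (5,3) [heading=0, draw]
LT 180: heading 0 -> 180
FD 17: (5,3) -> (-12,3) [heading=180, draw]
FD 19: (-12,3) -> (-31,3) [heading=180, draw]
Final: pos=(-31,3), heading=180, 5 segment(s) drawn
Waypoints (6 total):
(9, 3)
(3, 3)
(-14, 3)
(5, 3)
(-12, 3)
(-31, 3)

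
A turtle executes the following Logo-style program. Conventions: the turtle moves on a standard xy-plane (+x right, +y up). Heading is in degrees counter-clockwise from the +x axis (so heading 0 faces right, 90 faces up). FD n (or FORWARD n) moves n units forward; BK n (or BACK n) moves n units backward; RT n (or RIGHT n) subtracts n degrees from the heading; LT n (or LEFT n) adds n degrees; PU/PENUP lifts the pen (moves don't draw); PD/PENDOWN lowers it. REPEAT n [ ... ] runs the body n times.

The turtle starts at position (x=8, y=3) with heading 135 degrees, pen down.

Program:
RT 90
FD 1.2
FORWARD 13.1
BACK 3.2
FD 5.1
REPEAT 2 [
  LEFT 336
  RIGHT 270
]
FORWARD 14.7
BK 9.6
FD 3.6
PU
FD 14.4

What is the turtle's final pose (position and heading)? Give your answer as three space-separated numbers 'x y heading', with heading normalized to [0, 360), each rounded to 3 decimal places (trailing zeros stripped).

Answer: -3.613 15.664 177

Derivation:
Executing turtle program step by step:
Start: pos=(8,3), heading=135, pen down
RT 90: heading 135 -> 45
FD 1.2: (8,3) -> (8.849,3.849) [heading=45, draw]
FD 13.1: (8.849,3.849) -> (18.112,13.112) [heading=45, draw]
BK 3.2: (18.112,13.112) -> (15.849,10.849) [heading=45, draw]
FD 5.1: (15.849,10.849) -> (19.455,14.455) [heading=45, draw]
REPEAT 2 [
  -- iteration 1/2 --
  LT 336: heading 45 -> 21
  RT 270: heading 21 -> 111
  -- iteration 2/2 --
  LT 336: heading 111 -> 87
  RT 270: heading 87 -> 177
]
FD 14.7: (19.455,14.455) -> (4.775,15.224) [heading=177, draw]
BK 9.6: (4.775,15.224) -> (14.362,14.722) [heading=177, draw]
FD 3.6: (14.362,14.722) -> (10.767,14.91) [heading=177, draw]
PU: pen up
FD 14.4: (10.767,14.91) -> (-3.613,15.664) [heading=177, move]
Final: pos=(-3.613,15.664), heading=177, 7 segment(s) drawn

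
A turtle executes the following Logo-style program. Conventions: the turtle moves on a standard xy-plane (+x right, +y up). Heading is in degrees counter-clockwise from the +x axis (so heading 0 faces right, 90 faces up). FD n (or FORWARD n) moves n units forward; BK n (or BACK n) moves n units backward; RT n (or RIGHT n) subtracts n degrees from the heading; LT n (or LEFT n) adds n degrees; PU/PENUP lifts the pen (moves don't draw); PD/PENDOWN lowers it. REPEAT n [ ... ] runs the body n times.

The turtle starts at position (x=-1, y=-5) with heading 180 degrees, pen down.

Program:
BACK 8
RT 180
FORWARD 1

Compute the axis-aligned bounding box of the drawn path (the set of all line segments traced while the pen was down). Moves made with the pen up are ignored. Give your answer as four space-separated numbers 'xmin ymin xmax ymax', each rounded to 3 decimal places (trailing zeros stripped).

Executing turtle program step by step:
Start: pos=(-1,-5), heading=180, pen down
BK 8: (-1,-5) -> (7,-5) [heading=180, draw]
RT 180: heading 180 -> 0
FD 1: (7,-5) -> (8,-5) [heading=0, draw]
Final: pos=(8,-5), heading=0, 2 segment(s) drawn

Segment endpoints: x in {-1, 7, 8}, y in {-5, -5}
xmin=-1, ymin=-5, xmax=8, ymax=-5

Answer: -1 -5 8 -5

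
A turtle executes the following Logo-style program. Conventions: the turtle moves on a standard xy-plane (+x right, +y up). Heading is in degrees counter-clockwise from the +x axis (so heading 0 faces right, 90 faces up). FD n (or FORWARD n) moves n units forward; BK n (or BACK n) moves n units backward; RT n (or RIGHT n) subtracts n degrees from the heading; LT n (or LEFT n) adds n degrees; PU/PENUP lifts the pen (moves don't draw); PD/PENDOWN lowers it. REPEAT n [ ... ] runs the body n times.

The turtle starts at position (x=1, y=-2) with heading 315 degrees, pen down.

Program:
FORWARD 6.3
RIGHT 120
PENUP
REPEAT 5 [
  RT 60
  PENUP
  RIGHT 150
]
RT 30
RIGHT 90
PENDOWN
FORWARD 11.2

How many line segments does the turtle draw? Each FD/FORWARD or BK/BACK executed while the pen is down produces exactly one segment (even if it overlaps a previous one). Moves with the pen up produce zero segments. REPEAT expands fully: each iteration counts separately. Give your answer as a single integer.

Answer: 2

Derivation:
Executing turtle program step by step:
Start: pos=(1,-2), heading=315, pen down
FD 6.3: (1,-2) -> (5.455,-6.455) [heading=315, draw]
RT 120: heading 315 -> 195
PU: pen up
REPEAT 5 [
  -- iteration 1/5 --
  RT 60: heading 195 -> 135
  PU: pen up
  RT 150: heading 135 -> 345
  -- iteration 2/5 --
  RT 60: heading 345 -> 285
  PU: pen up
  RT 150: heading 285 -> 135
  -- iteration 3/5 --
  RT 60: heading 135 -> 75
  PU: pen up
  RT 150: heading 75 -> 285
  -- iteration 4/5 --
  RT 60: heading 285 -> 225
  PU: pen up
  RT 150: heading 225 -> 75
  -- iteration 5/5 --
  RT 60: heading 75 -> 15
  PU: pen up
  RT 150: heading 15 -> 225
]
RT 30: heading 225 -> 195
RT 90: heading 195 -> 105
PD: pen down
FD 11.2: (5.455,-6.455) -> (2.556,4.364) [heading=105, draw]
Final: pos=(2.556,4.364), heading=105, 2 segment(s) drawn
Segments drawn: 2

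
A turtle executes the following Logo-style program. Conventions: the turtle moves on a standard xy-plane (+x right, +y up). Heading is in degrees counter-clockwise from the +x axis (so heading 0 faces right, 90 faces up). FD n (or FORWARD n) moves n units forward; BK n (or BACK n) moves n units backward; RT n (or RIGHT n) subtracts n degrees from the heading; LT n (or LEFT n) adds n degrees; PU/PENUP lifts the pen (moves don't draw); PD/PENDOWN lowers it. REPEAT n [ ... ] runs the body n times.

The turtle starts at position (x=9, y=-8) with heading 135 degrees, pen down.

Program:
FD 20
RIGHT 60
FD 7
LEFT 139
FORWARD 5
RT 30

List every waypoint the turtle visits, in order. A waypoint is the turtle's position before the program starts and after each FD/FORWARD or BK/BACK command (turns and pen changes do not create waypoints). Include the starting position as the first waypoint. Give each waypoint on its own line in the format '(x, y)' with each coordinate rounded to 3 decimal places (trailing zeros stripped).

Executing turtle program step by step:
Start: pos=(9,-8), heading=135, pen down
FD 20: (9,-8) -> (-5.142,6.142) [heading=135, draw]
RT 60: heading 135 -> 75
FD 7: (-5.142,6.142) -> (-3.33,12.904) [heading=75, draw]
LT 139: heading 75 -> 214
FD 5: (-3.33,12.904) -> (-7.476,10.108) [heading=214, draw]
RT 30: heading 214 -> 184
Final: pos=(-7.476,10.108), heading=184, 3 segment(s) drawn
Waypoints (4 total):
(9, -8)
(-5.142, 6.142)
(-3.33, 12.904)
(-7.476, 10.108)

Answer: (9, -8)
(-5.142, 6.142)
(-3.33, 12.904)
(-7.476, 10.108)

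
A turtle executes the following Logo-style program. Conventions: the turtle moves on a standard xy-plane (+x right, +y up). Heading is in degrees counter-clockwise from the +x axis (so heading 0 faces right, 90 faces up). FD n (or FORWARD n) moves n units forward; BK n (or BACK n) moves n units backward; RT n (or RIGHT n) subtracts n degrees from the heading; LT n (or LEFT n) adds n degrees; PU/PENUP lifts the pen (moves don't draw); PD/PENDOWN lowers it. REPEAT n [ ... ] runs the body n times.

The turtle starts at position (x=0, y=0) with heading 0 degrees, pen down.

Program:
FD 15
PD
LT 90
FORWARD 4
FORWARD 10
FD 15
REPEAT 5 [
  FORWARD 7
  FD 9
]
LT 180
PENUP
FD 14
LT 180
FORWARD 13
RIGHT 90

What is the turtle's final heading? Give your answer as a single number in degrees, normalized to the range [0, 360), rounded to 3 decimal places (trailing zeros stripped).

Executing turtle program step by step:
Start: pos=(0,0), heading=0, pen down
FD 15: (0,0) -> (15,0) [heading=0, draw]
PD: pen down
LT 90: heading 0 -> 90
FD 4: (15,0) -> (15,4) [heading=90, draw]
FD 10: (15,4) -> (15,14) [heading=90, draw]
FD 15: (15,14) -> (15,29) [heading=90, draw]
REPEAT 5 [
  -- iteration 1/5 --
  FD 7: (15,29) -> (15,36) [heading=90, draw]
  FD 9: (15,36) -> (15,45) [heading=90, draw]
  -- iteration 2/5 --
  FD 7: (15,45) -> (15,52) [heading=90, draw]
  FD 9: (15,52) -> (15,61) [heading=90, draw]
  -- iteration 3/5 --
  FD 7: (15,61) -> (15,68) [heading=90, draw]
  FD 9: (15,68) -> (15,77) [heading=90, draw]
  -- iteration 4/5 --
  FD 7: (15,77) -> (15,84) [heading=90, draw]
  FD 9: (15,84) -> (15,93) [heading=90, draw]
  -- iteration 5/5 --
  FD 7: (15,93) -> (15,100) [heading=90, draw]
  FD 9: (15,100) -> (15,109) [heading=90, draw]
]
LT 180: heading 90 -> 270
PU: pen up
FD 14: (15,109) -> (15,95) [heading=270, move]
LT 180: heading 270 -> 90
FD 13: (15,95) -> (15,108) [heading=90, move]
RT 90: heading 90 -> 0
Final: pos=(15,108), heading=0, 14 segment(s) drawn

Answer: 0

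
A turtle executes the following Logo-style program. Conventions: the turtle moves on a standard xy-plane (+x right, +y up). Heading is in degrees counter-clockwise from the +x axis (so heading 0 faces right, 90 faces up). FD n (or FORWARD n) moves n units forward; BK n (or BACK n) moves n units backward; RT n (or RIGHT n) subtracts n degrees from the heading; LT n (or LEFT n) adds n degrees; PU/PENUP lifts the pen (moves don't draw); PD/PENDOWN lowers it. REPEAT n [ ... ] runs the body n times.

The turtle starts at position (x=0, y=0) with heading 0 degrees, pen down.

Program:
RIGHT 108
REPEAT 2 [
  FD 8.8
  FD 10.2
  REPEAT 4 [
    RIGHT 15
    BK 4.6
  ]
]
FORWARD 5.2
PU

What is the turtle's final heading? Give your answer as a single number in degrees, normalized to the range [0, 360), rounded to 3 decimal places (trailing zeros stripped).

Executing turtle program step by step:
Start: pos=(0,0), heading=0, pen down
RT 108: heading 0 -> 252
REPEAT 2 [
  -- iteration 1/2 --
  FD 8.8: (0,0) -> (-2.719,-8.369) [heading=252, draw]
  FD 10.2: (-2.719,-8.369) -> (-5.871,-18.07) [heading=252, draw]
  REPEAT 4 [
    -- iteration 1/4 --
    RT 15: heading 252 -> 237
    BK 4.6: (-5.871,-18.07) -> (-3.366,-14.212) [heading=237, draw]
    -- iteration 2/4 --
    RT 15: heading 237 -> 222
    BK 4.6: (-3.366,-14.212) -> (0.052,-11.134) [heading=222, draw]
    -- iteration 3/4 --
    RT 15: heading 222 -> 207
    BK 4.6: (0.052,-11.134) -> (4.151,-9.046) [heading=207, draw]
    -- iteration 4/4 --
    RT 15: heading 207 -> 192
    BK 4.6: (4.151,-9.046) -> (8.651,-8.089) [heading=192, draw]
  ]
  -- iteration 2/2 --
  FD 8.8: (8.651,-8.089) -> (0.043,-9.919) [heading=192, draw]
  FD 10.2: (0.043,-9.919) -> (-9.934,-12.04) [heading=192, draw]
  REPEAT 4 [
    -- iteration 1/4 --
    RT 15: heading 192 -> 177
    BK 4.6: (-9.934,-12.04) -> (-5.341,-12.281) [heading=177, draw]
    -- iteration 2/4 --
    RT 15: heading 177 -> 162
    BK 4.6: (-5.341,-12.281) -> (-0.966,-13.702) [heading=162, draw]
    -- iteration 3/4 --
    RT 15: heading 162 -> 147
    BK 4.6: (-0.966,-13.702) -> (2.892,-16.207) [heading=147, draw]
    -- iteration 4/4 --
    RT 15: heading 147 -> 132
    BK 4.6: (2.892,-16.207) -> (5.97,-19.626) [heading=132, draw]
  ]
]
FD 5.2: (5.97,-19.626) -> (2.491,-15.761) [heading=132, draw]
PU: pen up
Final: pos=(2.491,-15.761), heading=132, 13 segment(s) drawn

Answer: 132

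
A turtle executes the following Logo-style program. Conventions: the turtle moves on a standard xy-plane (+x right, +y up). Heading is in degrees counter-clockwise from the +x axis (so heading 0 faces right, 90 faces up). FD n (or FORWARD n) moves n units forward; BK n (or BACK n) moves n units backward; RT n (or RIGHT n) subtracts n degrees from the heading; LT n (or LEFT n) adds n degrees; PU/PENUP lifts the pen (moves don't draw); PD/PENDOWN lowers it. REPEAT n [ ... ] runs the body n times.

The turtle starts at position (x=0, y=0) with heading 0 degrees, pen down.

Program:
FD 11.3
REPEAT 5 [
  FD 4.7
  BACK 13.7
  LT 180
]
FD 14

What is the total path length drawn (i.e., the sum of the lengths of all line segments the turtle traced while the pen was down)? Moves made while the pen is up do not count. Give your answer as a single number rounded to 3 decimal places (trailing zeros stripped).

Executing turtle program step by step:
Start: pos=(0,0), heading=0, pen down
FD 11.3: (0,0) -> (11.3,0) [heading=0, draw]
REPEAT 5 [
  -- iteration 1/5 --
  FD 4.7: (11.3,0) -> (16,0) [heading=0, draw]
  BK 13.7: (16,0) -> (2.3,0) [heading=0, draw]
  LT 180: heading 0 -> 180
  -- iteration 2/5 --
  FD 4.7: (2.3,0) -> (-2.4,0) [heading=180, draw]
  BK 13.7: (-2.4,0) -> (11.3,0) [heading=180, draw]
  LT 180: heading 180 -> 0
  -- iteration 3/5 --
  FD 4.7: (11.3,0) -> (16,0) [heading=0, draw]
  BK 13.7: (16,0) -> (2.3,0) [heading=0, draw]
  LT 180: heading 0 -> 180
  -- iteration 4/5 --
  FD 4.7: (2.3,0) -> (-2.4,0) [heading=180, draw]
  BK 13.7: (-2.4,0) -> (11.3,0) [heading=180, draw]
  LT 180: heading 180 -> 0
  -- iteration 5/5 --
  FD 4.7: (11.3,0) -> (16,0) [heading=0, draw]
  BK 13.7: (16,0) -> (2.3,0) [heading=0, draw]
  LT 180: heading 0 -> 180
]
FD 14: (2.3,0) -> (-11.7,0) [heading=180, draw]
Final: pos=(-11.7,0), heading=180, 12 segment(s) drawn

Segment lengths:
  seg 1: (0,0) -> (11.3,0), length = 11.3
  seg 2: (11.3,0) -> (16,0), length = 4.7
  seg 3: (16,0) -> (2.3,0), length = 13.7
  seg 4: (2.3,0) -> (-2.4,0), length = 4.7
  seg 5: (-2.4,0) -> (11.3,0), length = 13.7
  seg 6: (11.3,0) -> (16,0), length = 4.7
  seg 7: (16,0) -> (2.3,0), length = 13.7
  seg 8: (2.3,0) -> (-2.4,0), length = 4.7
  seg 9: (-2.4,0) -> (11.3,0), length = 13.7
  seg 10: (11.3,0) -> (16,0), length = 4.7
  seg 11: (16,0) -> (2.3,0), length = 13.7
  seg 12: (2.3,0) -> (-11.7,0), length = 14
Total = 117.3

Answer: 117.3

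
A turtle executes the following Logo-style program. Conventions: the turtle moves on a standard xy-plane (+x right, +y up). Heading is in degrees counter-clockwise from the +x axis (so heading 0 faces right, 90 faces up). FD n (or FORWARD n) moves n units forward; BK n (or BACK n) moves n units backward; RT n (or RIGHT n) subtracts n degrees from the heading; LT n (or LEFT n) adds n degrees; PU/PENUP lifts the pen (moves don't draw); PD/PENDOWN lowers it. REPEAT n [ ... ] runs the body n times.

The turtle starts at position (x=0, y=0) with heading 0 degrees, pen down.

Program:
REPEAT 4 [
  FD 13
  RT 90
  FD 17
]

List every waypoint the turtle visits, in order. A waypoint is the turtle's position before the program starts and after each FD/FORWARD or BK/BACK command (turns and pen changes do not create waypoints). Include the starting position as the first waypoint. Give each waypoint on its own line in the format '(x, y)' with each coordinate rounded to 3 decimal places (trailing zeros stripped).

Executing turtle program step by step:
Start: pos=(0,0), heading=0, pen down
REPEAT 4 [
  -- iteration 1/4 --
  FD 13: (0,0) -> (13,0) [heading=0, draw]
  RT 90: heading 0 -> 270
  FD 17: (13,0) -> (13,-17) [heading=270, draw]
  -- iteration 2/4 --
  FD 13: (13,-17) -> (13,-30) [heading=270, draw]
  RT 90: heading 270 -> 180
  FD 17: (13,-30) -> (-4,-30) [heading=180, draw]
  -- iteration 3/4 --
  FD 13: (-4,-30) -> (-17,-30) [heading=180, draw]
  RT 90: heading 180 -> 90
  FD 17: (-17,-30) -> (-17,-13) [heading=90, draw]
  -- iteration 4/4 --
  FD 13: (-17,-13) -> (-17,0) [heading=90, draw]
  RT 90: heading 90 -> 0
  FD 17: (-17,0) -> (0,0) [heading=0, draw]
]
Final: pos=(0,0), heading=0, 8 segment(s) drawn
Waypoints (9 total):
(0, 0)
(13, 0)
(13, -17)
(13, -30)
(-4, -30)
(-17, -30)
(-17, -13)
(-17, 0)
(0, 0)

Answer: (0, 0)
(13, 0)
(13, -17)
(13, -30)
(-4, -30)
(-17, -30)
(-17, -13)
(-17, 0)
(0, 0)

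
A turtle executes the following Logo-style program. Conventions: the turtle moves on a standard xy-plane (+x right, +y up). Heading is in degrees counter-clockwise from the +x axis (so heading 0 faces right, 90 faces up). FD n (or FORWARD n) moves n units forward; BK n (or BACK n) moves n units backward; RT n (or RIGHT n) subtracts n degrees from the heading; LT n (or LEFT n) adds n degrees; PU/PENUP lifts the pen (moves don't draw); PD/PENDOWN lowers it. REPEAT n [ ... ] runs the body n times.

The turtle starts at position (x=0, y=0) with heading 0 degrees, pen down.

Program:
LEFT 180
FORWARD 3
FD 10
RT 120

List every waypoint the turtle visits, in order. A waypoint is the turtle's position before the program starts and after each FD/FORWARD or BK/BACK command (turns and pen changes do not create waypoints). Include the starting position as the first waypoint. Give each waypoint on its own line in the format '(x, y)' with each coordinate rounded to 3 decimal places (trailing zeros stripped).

Executing turtle program step by step:
Start: pos=(0,0), heading=0, pen down
LT 180: heading 0 -> 180
FD 3: (0,0) -> (-3,0) [heading=180, draw]
FD 10: (-3,0) -> (-13,0) [heading=180, draw]
RT 120: heading 180 -> 60
Final: pos=(-13,0), heading=60, 2 segment(s) drawn
Waypoints (3 total):
(0, 0)
(-3, 0)
(-13, 0)

Answer: (0, 0)
(-3, 0)
(-13, 0)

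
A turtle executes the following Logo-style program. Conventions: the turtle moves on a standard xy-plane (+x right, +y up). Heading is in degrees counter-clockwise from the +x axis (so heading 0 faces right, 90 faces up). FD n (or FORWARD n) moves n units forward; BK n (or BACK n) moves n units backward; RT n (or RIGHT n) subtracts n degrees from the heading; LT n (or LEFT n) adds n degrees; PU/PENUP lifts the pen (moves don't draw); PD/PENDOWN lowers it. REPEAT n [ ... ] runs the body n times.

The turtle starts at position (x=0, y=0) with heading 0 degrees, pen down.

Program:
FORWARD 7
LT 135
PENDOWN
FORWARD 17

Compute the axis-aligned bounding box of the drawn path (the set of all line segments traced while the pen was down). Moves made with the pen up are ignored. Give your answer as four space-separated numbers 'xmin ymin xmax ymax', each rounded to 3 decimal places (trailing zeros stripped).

Answer: -5.021 0 7 12.021

Derivation:
Executing turtle program step by step:
Start: pos=(0,0), heading=0, pen down
FD 7: (0,0) -> (7,0) [heading=0, draw]
LT 135: heading 0 -> 135
PD: pen down
FD 17: (7,0) -> (-5.021,12.021) [heading=135, draw]
Final: pos=(-5.021,12.021), heading=135, 2 segment(s) drawn

Segment endpoints: x in {-5.021, 0, 7}, y in {0, 12.021}
xmin=-5.021, ymin=0, xmax=7, ymax=12.021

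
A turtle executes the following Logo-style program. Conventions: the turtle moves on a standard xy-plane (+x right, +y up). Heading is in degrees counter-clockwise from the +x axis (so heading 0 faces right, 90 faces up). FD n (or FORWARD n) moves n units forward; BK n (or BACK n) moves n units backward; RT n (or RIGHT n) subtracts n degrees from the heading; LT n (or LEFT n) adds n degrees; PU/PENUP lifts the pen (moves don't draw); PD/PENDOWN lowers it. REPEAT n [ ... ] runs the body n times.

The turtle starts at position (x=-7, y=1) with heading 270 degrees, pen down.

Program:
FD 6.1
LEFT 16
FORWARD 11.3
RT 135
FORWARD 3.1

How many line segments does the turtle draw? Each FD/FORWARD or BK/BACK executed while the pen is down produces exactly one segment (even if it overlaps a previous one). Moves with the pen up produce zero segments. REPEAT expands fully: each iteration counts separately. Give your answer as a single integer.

Executing turtle program step by step:
Start: pos=(-7,1), heading=270, pen down
FD 6.1: (-7,1) -> (-7,-5.1) [heading=270, draw]
LT 16: heading 270 -> 286
FD 11.3: (-7,-5.1) -> (-3.885,-15.962) [heading=286, draw]
RT 135: heading 286 -> 151
FD 3.1: (-3.885,-15.962) -> (-6.597,-14.459) [heading=151, draw]
Final: pos=(-6.597,-14.459), heading=151, 3 segment(s) drawn
Segments drawn: 3

Answer: 3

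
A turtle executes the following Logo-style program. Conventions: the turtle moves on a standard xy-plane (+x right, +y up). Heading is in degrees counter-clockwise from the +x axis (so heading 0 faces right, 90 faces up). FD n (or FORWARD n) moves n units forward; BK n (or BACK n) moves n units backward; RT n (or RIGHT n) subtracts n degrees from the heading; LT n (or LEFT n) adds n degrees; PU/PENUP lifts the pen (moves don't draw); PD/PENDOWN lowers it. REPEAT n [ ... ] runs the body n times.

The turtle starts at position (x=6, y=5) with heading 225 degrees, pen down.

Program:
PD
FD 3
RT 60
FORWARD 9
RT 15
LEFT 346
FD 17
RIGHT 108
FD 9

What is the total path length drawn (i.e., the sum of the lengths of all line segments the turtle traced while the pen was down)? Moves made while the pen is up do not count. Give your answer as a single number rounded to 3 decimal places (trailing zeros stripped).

Answer: 38

Derivation:
Executing turtle program step by step:
Start: pos=(6,5), heading=225, pen down
PD: pen down
FD 3: (6,5) -> (3.879,2.879) [heading=225, draw]
RT 60: heading 225 -> 165
FD 9: (3.879,2.879) -> (-4.815,5.208) [heading=165, draw]
RT 15: heading 165 -> 150
LT 346: heading 150 -> 136
FD 17: (-4.815,5.208) -> (-17.043,17.017) [heading=136, draw]
RT 108: heading 136 -> 28
FD 9: (-17.043,17.017) -> (-9.097,21.242) [heading=28, draw]
Final: pos=(-9.097,21.242), heading=28, 4 segment(s) drawn

Segment lengths:
  seg 1: (6,5) -> (3.879,2.879), length = 3
  seg 2: (3.879,2.879) -> (-4.815,5.208), length = 9
  seg 3: (-4.815,5.208) -> (-17.043,17.017), length = 17
  seg 4: (-17.043,17.017) -> (-9.097,21.242), length = 9
Total = 38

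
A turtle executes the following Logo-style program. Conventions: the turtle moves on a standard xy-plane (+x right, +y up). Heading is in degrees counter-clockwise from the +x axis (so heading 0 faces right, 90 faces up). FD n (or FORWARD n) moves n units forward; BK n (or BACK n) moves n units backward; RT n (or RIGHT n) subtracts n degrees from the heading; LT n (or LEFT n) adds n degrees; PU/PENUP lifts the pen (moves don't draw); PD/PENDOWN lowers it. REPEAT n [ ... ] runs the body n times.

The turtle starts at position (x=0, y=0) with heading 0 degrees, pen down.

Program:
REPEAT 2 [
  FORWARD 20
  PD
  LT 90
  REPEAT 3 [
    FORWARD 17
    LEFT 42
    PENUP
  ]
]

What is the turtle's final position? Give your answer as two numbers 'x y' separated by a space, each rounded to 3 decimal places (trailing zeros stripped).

Executing turtle program step by step:
Start: pos=(0,0), heading=0, pen down
REPEAT 2 [
  -- iteration 1/2 --
  FD 20: (0,0) -> (20,0) [heading=0, draw]
  PD: pen down
  LT 90: heading 0 -> 90
  REPEAT 3 [
    -- iteration 1/3 --
    FD 17: (20,0) -> (20,17) [heading=90, draw]
    LT 42: heading 90 -> 132
    PU: pen up
    -- iteration 2/3 --
    FD 17: (20,17) -> (8.625,29.633) [heading=132, move]
    LT 42: heading 132 -> 174
    PU: pen up
    -- iteration 3/3 --
    FD 17: (8.625,29.633) -> (-8.282,31.41) [heading=174, move]
    LT 42: heading 174 -> 216
    PU: pen up
  ]
  -- iteration 2/2 --
  FD 20: (-8.282,31.41) -> (-24.462,19.655) [heading=216, move]
  PD: pen down
  LT 90: heading 216 -> 306
  REPEAT 3 [
    -- iteration 1/3 --
    FD 17: (-24.462,19.655) -> (-14.47,5.901) [heading=306, draw]
    LT 42: heading 306 -> 348
    PU: pen up
    -- iteration 2/3 --
    FD 17: (-14.47,5.901) -> (2.158,2.367) [heading=348, move]
    LT 42: heading 348 -> 30
    PU: pen up
    -- iteration 3/3 --
    FD 17: (2.158,2.367) -> (16.881,10.867) [heading=30, move]
    LT 42: heading 30 -> 72
    PU: pen up
  ]
]
Final: pos=(16.881,10.867), heading=72, 3 segment(s) drawn

Answer: 16.881 10.867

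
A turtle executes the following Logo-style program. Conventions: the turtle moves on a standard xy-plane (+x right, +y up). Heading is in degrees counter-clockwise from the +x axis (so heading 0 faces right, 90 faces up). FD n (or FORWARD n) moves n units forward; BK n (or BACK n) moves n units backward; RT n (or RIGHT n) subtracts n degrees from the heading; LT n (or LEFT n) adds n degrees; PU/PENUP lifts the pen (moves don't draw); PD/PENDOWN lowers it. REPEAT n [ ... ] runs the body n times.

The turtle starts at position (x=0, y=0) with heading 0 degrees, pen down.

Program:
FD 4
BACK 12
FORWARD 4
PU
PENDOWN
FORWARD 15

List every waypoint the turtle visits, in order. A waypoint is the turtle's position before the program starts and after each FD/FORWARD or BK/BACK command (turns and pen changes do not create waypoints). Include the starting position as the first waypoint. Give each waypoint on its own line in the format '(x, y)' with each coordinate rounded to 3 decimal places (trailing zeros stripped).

Answer: (0, 0)
(4, 0)
(-8, 0)
(-4, 0)
(11, 0)

Derivation:
Executing turtle program step by step:
Start: pos=(0,0), heading=0, pen down
FD 4: (0,0) -> (4,0) [heading=0, draw]
BK 12: (4,0) -> (-8,0) [heading=0, draw]
FD 4: (-8,0) -> (-4,0) [heading=0, draw]
PU: pen up
PD: pen down
FD 15: (-4,0) -> (11,0) [heading=0, draw]
Final: pos=(11,0), heading=0, 4 segment(s) drawn
Waypoints (5 total):
(0, 0)
(4, 0)
(-8, 0)
(-4, 0)
(11, 0)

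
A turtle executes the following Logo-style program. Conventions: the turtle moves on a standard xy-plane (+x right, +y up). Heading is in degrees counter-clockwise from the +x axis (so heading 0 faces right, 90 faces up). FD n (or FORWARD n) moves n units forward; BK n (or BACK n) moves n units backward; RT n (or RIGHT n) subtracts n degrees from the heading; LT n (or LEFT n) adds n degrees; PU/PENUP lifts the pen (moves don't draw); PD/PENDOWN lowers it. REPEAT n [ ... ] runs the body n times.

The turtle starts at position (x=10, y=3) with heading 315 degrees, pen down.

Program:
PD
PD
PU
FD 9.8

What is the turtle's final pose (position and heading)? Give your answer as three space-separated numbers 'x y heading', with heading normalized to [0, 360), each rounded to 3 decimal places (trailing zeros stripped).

Answer: 16.93 -3.93 315

Derivation:
Executing turtle program step by step:
Start: pos=(10,3), heading=315, pen down
PD: pen down
PD: pen down
PU: pen up
FD 9.8: (10,3) -> (16.93,-3.93) [heading=315, move]
Final: pos=(16.93,-3.93), heading=315, 0 segment(s) drawn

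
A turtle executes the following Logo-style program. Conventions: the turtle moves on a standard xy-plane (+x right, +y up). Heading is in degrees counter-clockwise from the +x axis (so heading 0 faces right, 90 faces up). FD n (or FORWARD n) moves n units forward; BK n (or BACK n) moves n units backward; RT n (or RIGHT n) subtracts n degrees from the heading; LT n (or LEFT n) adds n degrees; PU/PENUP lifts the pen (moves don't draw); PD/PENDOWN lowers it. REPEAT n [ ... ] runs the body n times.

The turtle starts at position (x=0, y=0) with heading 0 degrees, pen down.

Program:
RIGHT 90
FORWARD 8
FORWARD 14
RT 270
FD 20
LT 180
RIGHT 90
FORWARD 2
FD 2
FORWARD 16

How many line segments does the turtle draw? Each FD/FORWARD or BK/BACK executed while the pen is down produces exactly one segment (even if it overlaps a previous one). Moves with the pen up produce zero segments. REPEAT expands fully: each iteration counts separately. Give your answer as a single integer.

Answer: 6

Derivation:
Executing turtle program step by step:
Start: pos=(0,0), heading=0, pen down
RT 90: heading 0 -> 270
FD 8: (0,0) -> (0,-8) [heading=270, draw]
FD 14: (0,-8) -> (0,-22) [heading=270, draw]
RT 270: heading 270 -> 0
FD 20: (0,-22) -> (20,-22) [heading=0, draw]
LT 180: heading 0 -> 180
RT 90: heading 180 -> 90
FD 2: (20,-22) -> (20,-20) [heading=90, draw]
FD 2: (20,-20) -> (20,-18) [heading=90, draw]
FD 16: (20,-18) -> (20,-2) [heading=90, draw]
Final: pos=(20,-2), heading=90, 6 segment(s) drawn
Segments drawn: 6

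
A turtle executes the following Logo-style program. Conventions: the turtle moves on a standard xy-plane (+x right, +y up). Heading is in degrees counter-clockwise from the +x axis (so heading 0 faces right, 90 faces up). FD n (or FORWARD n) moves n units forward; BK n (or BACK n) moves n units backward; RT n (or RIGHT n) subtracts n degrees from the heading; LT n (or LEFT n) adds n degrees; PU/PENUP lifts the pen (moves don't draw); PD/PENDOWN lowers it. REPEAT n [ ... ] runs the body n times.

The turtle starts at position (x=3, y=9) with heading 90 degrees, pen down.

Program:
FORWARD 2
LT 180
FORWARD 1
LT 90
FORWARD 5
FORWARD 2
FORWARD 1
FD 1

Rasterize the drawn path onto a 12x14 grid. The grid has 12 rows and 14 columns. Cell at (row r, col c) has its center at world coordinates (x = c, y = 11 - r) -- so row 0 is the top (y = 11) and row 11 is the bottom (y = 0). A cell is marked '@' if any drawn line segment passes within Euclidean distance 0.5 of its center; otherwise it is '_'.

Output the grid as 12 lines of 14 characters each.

Answer: ___@__________
___@@@@@@@@@@_
___@__________
______________
______________
______________
______________
______________
______________
______________
______________
______________

Derivation:
Segment 0: (3,9) -> (3,11)
Segment 1: (3,11) -> (3,10)
Segment 2: (3,10) -> (8,10)
Segment 3: (8,10) -> (10,10)
Segment 4: (10,10) -> (11,10)
Segment 5: (11,10) -> (12,10)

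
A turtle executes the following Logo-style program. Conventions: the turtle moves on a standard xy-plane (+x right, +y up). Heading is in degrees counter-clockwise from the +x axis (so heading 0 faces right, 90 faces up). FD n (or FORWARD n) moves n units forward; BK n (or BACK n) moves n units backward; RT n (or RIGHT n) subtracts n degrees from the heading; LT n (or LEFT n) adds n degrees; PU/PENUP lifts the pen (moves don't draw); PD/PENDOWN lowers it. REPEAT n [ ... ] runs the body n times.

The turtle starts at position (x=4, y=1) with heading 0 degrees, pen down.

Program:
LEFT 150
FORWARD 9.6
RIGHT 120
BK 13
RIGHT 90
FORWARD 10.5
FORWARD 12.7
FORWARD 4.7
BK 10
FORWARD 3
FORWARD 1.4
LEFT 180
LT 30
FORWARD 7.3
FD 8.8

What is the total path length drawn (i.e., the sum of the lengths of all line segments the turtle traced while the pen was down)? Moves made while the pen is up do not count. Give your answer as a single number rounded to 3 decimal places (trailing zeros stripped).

Executing turtle program step by step:
Start: pos=(4,1), heading=0, pen down
LT 150: heading 0 -> 150
FD 9.6: (4,1) -> (-4.314,5.8) [heading=150, draw]
RT 120: heading 150 -> 30
BK 13: (-4.314,5.8) -> (-15.572,-0.7) [heading=30, draw]
RT 90: heading 30 -> 300
FD 10.5: (-15.572,-0.7) -> (-10.322,-9.793) [heading=300, draw]
FD 12.7: (-10.322,-9.793) -> (-3.972,-20.792) [heading=300, draw]
FD 4.7: (-3.972,-20.792) -> (-1.622,-24.862) [heading=300, draw]
BK 10: (-1.622,-24.862) -> (-6.622,-16.202) [heading=300, draw]
FD 3: (-6.622,-16.202) -> (-5.122,-18.8) [heading=300, draw]
FD 1.4: (-5.122,-18.8) -> (-4.422,-20.012) [heading=300, draw]
LT 180: heading 300 -> 120
LT 30: heading 120 -> 150
FD 7.3: (-4.422,-20.012) -> (-10.744,-16.362) [heading=150, draw]
FD 8.8: (-10.744,-16.362) -> (-18.365,-11.962) [heading=150, draw]
Final: pos=(-18.365,-11.962), heading=150, 10 segment(s) drawn

Segment lengths:
  seg 1: (4,1) -> (-4.314,5.8), length = 9.6
  seg 2: (-4.314,5.8) -> (-15.572,-0.7), length = 13
  seg 3: (-15.572,-0.7) -> (-10.322,-9.793), length = 10.5
  seg 4: (-10.322,-9.793) -> (-3.972,-20.792), length = 12.7
  seg 5: (-3.972,-20.792) -> (-1.622,-24.862), length = 4.7
  seg 6: (-1.622,-24.862) -> (-6.622,-16.202), length = 10
  seg 7: (-6.622,-16.202) -> (-5.122,-18.8), length = 3
  seg 8: (-5.122,-18.8) -> (-4.422,-20.012), length = 1.4
  seg 9: (-4.422,-20.012) -> (-10.744,-16.362), length = 7.3
  seg 10: (-10.744,-16.362) -> (-18.365,-11.962), length = 8.8
Total = 81

Answer: 81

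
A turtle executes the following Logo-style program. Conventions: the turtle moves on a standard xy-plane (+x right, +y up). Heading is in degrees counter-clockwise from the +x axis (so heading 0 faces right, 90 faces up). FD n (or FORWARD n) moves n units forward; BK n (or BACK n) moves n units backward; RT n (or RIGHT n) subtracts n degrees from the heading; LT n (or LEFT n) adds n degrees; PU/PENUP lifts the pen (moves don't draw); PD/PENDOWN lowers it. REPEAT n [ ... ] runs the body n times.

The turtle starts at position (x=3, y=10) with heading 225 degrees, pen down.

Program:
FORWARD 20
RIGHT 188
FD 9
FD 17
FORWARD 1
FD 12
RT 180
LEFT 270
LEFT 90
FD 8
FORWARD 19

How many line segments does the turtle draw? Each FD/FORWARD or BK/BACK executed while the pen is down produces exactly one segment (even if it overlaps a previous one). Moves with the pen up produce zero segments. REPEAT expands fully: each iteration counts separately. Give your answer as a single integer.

Executing turtle program step by step:
Start: pos=(3,10), heading=225, pen down
FD 20: (3,10) -> (-11.142,-4.142) [heading=225, draw]
RT 188: heading 225 -> 37
FD 9: (-11.142,-4.142) -> (-3.954,1.274) [heading=37, draw]
FD 17: (-3.954,1.274) -> (9.622,11.505) [heading=37, draw]
FD 1: (9.622,11.505) -> (10.421,12.107) [heading=37, draw]
FD 12: (10.421,12.107) -> (20.005,19.329) [heading=37, draw]
RT 180: heading 37 -> 217
LT 270: heading 217 -> 127
LT 90: heading 127 -> 217
FD 8: (20.005,19.329) -> (13.616,14.514) [heading=217, draw]
FD 19: (13.616,14.514) -> (-1.559,3.08) [heading=217, draw]
Final: pos=(-1.559,3.08), heading=217, 7 segment(s) drawn
Segments drawn: 7

Answer: 7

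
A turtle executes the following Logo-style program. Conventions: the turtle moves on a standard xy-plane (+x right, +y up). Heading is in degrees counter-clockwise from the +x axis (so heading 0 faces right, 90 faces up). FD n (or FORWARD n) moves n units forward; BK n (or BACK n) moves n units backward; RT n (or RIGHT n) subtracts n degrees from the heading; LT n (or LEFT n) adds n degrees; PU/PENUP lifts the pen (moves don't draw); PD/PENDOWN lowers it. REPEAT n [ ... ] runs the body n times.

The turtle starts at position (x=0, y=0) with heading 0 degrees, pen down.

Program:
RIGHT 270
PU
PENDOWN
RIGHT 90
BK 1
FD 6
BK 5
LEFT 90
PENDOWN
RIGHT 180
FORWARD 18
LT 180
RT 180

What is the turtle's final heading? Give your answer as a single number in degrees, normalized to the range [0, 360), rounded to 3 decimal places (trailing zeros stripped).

Executing turtle program step by step:
Start: pos=(0,0), heading=0, pen down
RT 270: heading 0 -> 90
PU: pen up
PD: pen down
RT 90: heading 90 -> 0
BK 1: (0,0) -> (-1,0) [heading=0, draw]
FD 6: (-1,0) -> (5,0) [heading=0, draw]
BK 5: (5,0) -> (0,0) [heading=0, draw]
LT 90: heading 0 -> 90
PD: pen down
RT 180: heading 90 -> 270
FD 18: (0,0) -> (0,-18) [heading=270, draw]
LT 180: heading 270 -> 90
RT 180: heading 90 -> 270
Final: pos=(0,-18), heading=270, 4 segment(s) drawn

Answer: 270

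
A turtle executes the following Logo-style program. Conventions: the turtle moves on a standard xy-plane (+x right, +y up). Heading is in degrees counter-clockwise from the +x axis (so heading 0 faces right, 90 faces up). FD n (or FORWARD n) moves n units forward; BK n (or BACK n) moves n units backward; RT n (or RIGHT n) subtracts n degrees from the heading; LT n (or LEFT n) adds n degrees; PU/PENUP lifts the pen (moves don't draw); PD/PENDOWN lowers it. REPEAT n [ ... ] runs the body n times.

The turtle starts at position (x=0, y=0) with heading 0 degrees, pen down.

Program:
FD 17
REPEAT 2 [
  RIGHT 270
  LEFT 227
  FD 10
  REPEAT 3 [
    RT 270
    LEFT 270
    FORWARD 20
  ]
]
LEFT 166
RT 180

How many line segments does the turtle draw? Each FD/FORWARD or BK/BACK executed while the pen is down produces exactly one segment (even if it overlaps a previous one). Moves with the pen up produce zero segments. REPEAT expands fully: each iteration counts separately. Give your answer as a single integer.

Executing turtle program step by step:
Start: pos=(0,0), heading=0, pen down
FD 17: (0,0) -> (17,0) [heading=0, draw]
REPEAT 2 [
  -- iteration 1/2 --
  RT 270: heading 0 -> 90
  LT 227: heading 90 -> 317
  FD 10: (17,0) -> (24.314,-6.82) [heading=317, draw]
  REPEAT 3 [
    -- iteration 1/3 --
    RT 270: heading 317 -> 47
    LT 270: heading 47 -> 317
    FD 20: (24.314,-6.82) -> (38.941,-20.46) [heading=317, draw]
    -- iteration 2/3 --
    RT 270: heading 317 -> 47
    LT 270: heading 47 -> 317
    FD 20: (38.941,-20.46) -> (53.568,-34.1) [heading=317, draw]
    -- iteration 3/3 --
    RT 270: heading 317 -> 47
    LT 270: heading 47 -> 317
    FD 20: (53.568,-34.1) -> (68.195,-47.74) [heading=317, draw]
  ]
  -- iteration 2/2 --
  RT 270: heading 317 -> 47
  LT 227: heading 47 -> 274
  FD 10: (68.195,-47.74) -> (68.892,-57.716) [heading=274, draw]
  REPEAT 3 [
    -- iteration 1/3 --
    RT 270: heading 274 -> 4
    LT 270: heading 4 -> 274
    FD 20: (68.892,-57.716) -> (70.287,-77.667) [heading=274, draw]
    -- iteration 2/3 --
    RT 270: heading 274 -> 4
    LT 270: heading 4 -> 274
    FD 20: (70.287,-77.667) -> (71.683,-97.618) [heading=274, draw]
    -- iteration 3/3 --
    RT 270: heading 274 -> 4
    LT 270: heading 4 -> 274
    FD 20: (71.683,-97.618) -> (73.078,-117.569) [heading=274, draw]
  ]
]
LT 166: heading 274 -> 80
RT 180: heading 80 -> 260
Final: pos=(73.078,-117.569), heading=260, 9 segment(s) drawn
Segments drawn: 9

Answer: 9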